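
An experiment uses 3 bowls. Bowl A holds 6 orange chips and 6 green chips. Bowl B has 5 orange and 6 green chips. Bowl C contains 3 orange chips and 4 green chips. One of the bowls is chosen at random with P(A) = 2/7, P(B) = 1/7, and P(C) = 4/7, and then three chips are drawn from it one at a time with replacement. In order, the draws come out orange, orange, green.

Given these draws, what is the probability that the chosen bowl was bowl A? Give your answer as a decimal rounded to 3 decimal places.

The likelihood of the observed sequence under each hypothesis: P(data | bowl A) = (6/12)(6/12)(6/12) = 0.125; P(data | bowl B) = (5/11)(5/11)(6/11) = 0.1127; P(data | bowl C) = (3/7)(3/7)(4/7) = 0.10496.
Multiplying each by its prior: 2/7 · 0.125 = 0.035714, 1/7 · 0.1127 = 0.0161, 4/7 · 0.10496 = 0.059975; with total 0.11179.
Hence P(bowl A | data) = (0.035714) / (0.11179) = 0.31948.

0.319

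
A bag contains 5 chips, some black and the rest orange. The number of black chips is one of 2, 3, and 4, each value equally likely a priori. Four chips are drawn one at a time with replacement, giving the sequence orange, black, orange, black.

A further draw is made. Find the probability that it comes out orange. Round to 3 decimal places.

0.445

Under each hypothesis, the probability of the observed sequence is: P(data | r = 2) = (3/5)(2/5)(3/5)(2/5) = 0.0576; P(data | r = 3) = (2/5)(3/5)(2/5)(3/5) = 0.0576; P(data | r = 4) = (1/5)(4/5)(1/5)(4/5) = 0.0256.
Weighting by the prior gives 1/3 · 0.0576 = 0.0192, 1/3 · 0.0576 = 0.0192, 1/3 · 0.0256 = 0.0085333; with total 0.046933.
Normalising, the posterior is P(r = 2 | data) = 0.40909, P(r = 3 | data) = 0.40909, P(r = 4 | data) = 0.18182.
Averaging over the posterior, P(orange next | data) = (3/5)(0.40909) + (2/5)(0.40909) + (1/5)(0.18182) = 0.44545.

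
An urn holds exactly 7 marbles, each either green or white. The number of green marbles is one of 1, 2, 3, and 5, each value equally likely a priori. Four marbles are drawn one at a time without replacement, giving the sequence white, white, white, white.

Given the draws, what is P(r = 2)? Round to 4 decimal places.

0.2381

Under each hypothesis, the probability of the observed sequence is: P(data | r = 1) = (6/7)(5/6)(4/5)(3/4) = 3/7; P(data | r = 2) = (5/7)(4/6)(3/5)(2/4) = 1/7; P(data | r = 3) = (4/7)(3/6)(2/5)(1/4) = 1/35; P(data | r = 5) = (2/7)(1/6)(0/5) = 0.
The prior-weighted likelihoods are 1/4 · 3/7 = 3/28, 1/4 · 1/7 = 1/28, 1/4 · 1/35 = 1/140, 1/4 · 0 = 0; summing to 3/20.
By Bayes' rule, P(r = 2 | data) = (1/28) / (3/20) = 5/21.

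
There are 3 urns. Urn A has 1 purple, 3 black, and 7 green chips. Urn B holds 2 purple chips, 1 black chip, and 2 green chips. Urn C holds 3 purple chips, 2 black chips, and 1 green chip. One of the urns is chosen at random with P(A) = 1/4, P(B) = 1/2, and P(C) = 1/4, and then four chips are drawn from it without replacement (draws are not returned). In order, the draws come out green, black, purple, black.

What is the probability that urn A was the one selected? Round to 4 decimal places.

The likelihood of the observed sequence under each hypothesis: P(data | urn A) = (7/11)(3/10)(1/9)(2/8) = 0.005303; P(data | urn B) = (2/5)(1/4)(2/3)(0/2) = 0; P(data | urn C) = (1/6)(2/5)(3/4)(1/3) = 0.016667.
Multiplying each by its prior: 1/4 · 0.005303 = 0.0013258, 1/2 · 0 = 0, 1/4 · 0.016667 = 0.0041667; with total 0.0054924.
Hence P(urn A | data) = (0.0013258) / (0.0054924) = 0.24138.

0.2414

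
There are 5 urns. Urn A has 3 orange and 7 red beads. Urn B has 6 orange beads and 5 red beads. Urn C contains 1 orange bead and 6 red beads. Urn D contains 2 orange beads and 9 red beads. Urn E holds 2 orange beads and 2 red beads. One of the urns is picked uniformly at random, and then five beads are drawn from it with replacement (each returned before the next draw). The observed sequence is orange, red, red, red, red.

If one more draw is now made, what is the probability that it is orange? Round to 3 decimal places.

Under each hypothesis, the probability of the observed sequence is: P(data | urn A) = (3/10)(7/10)(7/10)(7/10)(7/10) = 0.07203; P(data | urn B) = (6/11)(5/11)(5/11)(5/11)(5/11) = 0.023285; P(data | urn C) = (1/7)(6/7)(6/7)(6/7)(6/7) = 0.077111; P(data | urn D) = (2/11)(9/11)(9/11)(9/11)(9/11) = 0.081477; P(data | urn E) = (2/4)(2/4)(2/4)(2/4)(2/4) = 0.03125.
Multiplying each by its prior: 1/5 · 0.07203 = 0.014406, 1/5 · 0.023285 = 0.0046569, 1/5 · 0.077111 = 0.015422, 1/5 · 0.081477 = 0.016295, 1/5 · 0.03125 = 0.00625; summing to 0.057031.
The posterior is then P(urn A | data) = 0.2526, P(urn B | data) = 0.081656, P(urn C | data) = 0.27042, P(urn D | data) = 0.28573, P(urn E | data) = 0.10959.
The predictive probability is P(orange next | data) = (3/10)(0.2526) + (6/11)(0.081656) + (1/7)(0.27042) + (2/11)(0.28573) + (1/2)(0.10959) = 0.2657.

0.266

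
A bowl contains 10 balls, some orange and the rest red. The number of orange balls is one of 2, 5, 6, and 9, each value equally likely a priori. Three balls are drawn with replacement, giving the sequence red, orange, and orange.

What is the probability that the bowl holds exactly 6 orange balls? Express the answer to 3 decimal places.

Compute the likelihood of the observed sequence for each case: P(data | r = 2) = (8/10)(2/10)(2/10) = 0.032; P(data | r = 5) = (5/10)(5/10)(5/10) = 0.125; P(data | r = 6) = (4/10)(6/10)(6/10) = 0.144; P(data | r = 9) = (1/10)(9/10)(9/10) = 0.081.
Weighting by the prior gives 1/4 · 0.032 = 0.008, 1/4 · 0.125 = 0.03125, 1/4 · 0.144 = 0.036, 1/4 · 0.081 = 0.02025; these sum to 0.0955.
Therefore the posterior P(r = 6 | data) = (0.036) / (0.0955) = 0.37696.

0.377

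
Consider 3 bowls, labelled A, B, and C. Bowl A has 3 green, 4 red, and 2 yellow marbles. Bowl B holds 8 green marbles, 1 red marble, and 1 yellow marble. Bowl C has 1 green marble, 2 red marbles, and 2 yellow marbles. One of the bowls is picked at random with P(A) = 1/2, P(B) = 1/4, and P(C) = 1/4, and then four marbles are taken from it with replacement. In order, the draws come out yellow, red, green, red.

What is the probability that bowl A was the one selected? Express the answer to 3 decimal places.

0.683

For each hypothesis, P(data | H) works out to: P(data | bowl A) = (2/9)(4/9)(3/9)(4/9) = 0.014632; P(data | bowl B) = (1/10)(1/10)(8/10)(1/10) = 0.0008; P(data | bowl C) = (2/5)(2/5)(1/5)(2/5) = 0.0128.
Weighting by the prior gives 1/2 · 0.014632 = 0.007316, 1/4 · 0.0008 = 0.0002, 1/4 · 0.0128 = 0.0032; summing to 0.010716.
So P(bowl A | data) = (0.007316) / (0.010716) = 0.68272.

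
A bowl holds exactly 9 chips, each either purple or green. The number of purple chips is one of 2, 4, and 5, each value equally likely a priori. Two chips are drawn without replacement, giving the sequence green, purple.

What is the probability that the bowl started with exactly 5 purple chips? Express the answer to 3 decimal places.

Compute the likelihood of the observed sequence for each case: P(data | r = 2) = (7/9)(2/8) = 7/36; P(data | r = 4) = (5/9)(4/8) = 5/18; P(data | r = 5) = (4/9)(5/8) = 5/18.
Weighting by the prior gives 1/3 · 7/36 = 7/108, 1/3 · 5/18 = 5/54, 1/3 · 5/18 = 5/54; with total 1/4.
Therefore the posterior P(r = 5 | data) = (5/54) / (1/4) = 10/27.

0.370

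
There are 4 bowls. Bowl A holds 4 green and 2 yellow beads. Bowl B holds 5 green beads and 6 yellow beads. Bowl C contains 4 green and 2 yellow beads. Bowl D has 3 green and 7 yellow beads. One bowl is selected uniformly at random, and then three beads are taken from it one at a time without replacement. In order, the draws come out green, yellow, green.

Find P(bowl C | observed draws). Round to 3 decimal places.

0.345

Under each hypothesis, the probability of the observed sequence is: P(data | bowl A) = (4/6)(2/5)(3/4) = 1/5; P(data | bowl B) = (5/11)(6/10)(4/9) = 4/33; P(data | bowl C) = (4/6)(2/5)(3/4) = 1/5; P(data | bowl D) = (3/10)(7/9)(2/8) = 7/120.
The prior-weighted likelihoods are 1/4 · 1/5 = 1/20, 1/4 · 4/33 = 1/33, 1/4 · 1/5 = 1/20, 1/4 · 7/120 = 7/480; these sum to 51/352.
Therefore the posterior P(bowl C | data) = (1/20) / (51/352) = 88/255.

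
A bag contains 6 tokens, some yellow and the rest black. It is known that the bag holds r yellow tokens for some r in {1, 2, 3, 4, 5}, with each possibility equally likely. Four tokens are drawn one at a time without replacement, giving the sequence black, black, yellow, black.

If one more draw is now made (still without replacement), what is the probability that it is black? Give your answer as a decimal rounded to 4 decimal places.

The likelihood of the observed sequence under each hypothesis: P(data | r = 1) = (5/6)(4/5)(1/4)(3/3) = 1/6; P(data | r = 2) = (4/6)(3/5)(2/4)(2/3) = 2/15; P(data | r = 3) = (3/6)(2/5)(3/4)(1/3) = 1/20; P(data | r = 4) = (2/6)(1/5)(4/4)(0/3) = 0; P(data | r = 5) = (1/6)(0/5) = 0.
Weighting by the prior gives 1/5 · 1/6 = 1/30, 1/5 · 2/15 = 2/75, 1/5 · 1/20 = 1/100, 1/5 · 0 = 0, 1/5 · 0 = 0; summing to 7/100.
Normalising, the posterior is P(r = 1 | data) = 10/21, P(r = 2 | data) = 8/21, P(r = 3 | data) = 1/7, P(r = 4 | data) = 0, P(r = 5 | data) = 0.
The predictive probability is P(black next | data) = (1)(10/21) + (1/2)(8/21) + (0)(1/7) = 2/3.

0.6667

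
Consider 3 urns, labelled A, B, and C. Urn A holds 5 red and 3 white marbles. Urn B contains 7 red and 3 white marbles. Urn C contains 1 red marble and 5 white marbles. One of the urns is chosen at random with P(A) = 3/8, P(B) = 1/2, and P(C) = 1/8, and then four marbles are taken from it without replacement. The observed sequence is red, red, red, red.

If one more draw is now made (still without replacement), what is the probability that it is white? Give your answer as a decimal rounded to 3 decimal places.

For each hypothesis, P(data | H) works out to: P(data | urn A) = (5/8)(4/7)(3/6)(2/5) = 1/14; P(data | urn B) = (7/10)(6/9)(5/8)(4/7) = 1/6; P(data | urn C) = (1/6)(0/5) = 0.
Weighting by the prior gives 3/8 · 1/14 = 3/112, 1/2 · 1/6 = 1/12, 1/8 · 0 = 0; with total 37/336.
Normalising, the posterior is P(urn A | data) = 9/37, P(urn B | data) = 28/37, P(urn C | data) = 0.
Averaging over the posterior, P(white next | data) = (3/4)(9/37) + (1/2)(28/37) = 83/148.

0.561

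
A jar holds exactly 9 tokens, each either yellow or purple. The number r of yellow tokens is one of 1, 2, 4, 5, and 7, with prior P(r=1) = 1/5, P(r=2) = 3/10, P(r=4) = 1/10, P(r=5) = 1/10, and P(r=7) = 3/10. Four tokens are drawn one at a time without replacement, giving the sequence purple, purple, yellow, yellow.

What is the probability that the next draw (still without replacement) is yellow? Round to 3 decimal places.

Under each hypothesis, the probability of the observed sequence is: P(data | r = 1) = (8/9)(7/8)(1/7)(0/6) = 0; P(data | r = 2) = (7/9)(6/8)(2/7)(1/6) = 0.027778; P(data | r = 4) = (5/9)(4/8)(4/7)(3/6) = 0.079365; P(data | r = 5) = (4/9)(3/8)(5/7)(4/6) = 0.079365; P(data | r = 7) = (2/9)(1/8)(7/7)(6/6) = 0.027778.
The prior-weighted likelihoods are 1/5 · 0 = 0, 3/10 · 0.027778 = 0.0083333, 1/10 · 0.079365 = 0.0079365, 1/10 · 0.079365 = 0.0079365, 3/10 · 0.027778 = 0.0083333; with total 0.03254.
The posterior is then P(r = 1 | data) = 0, P(r = 2 | data) = 0.2561, P(r = 4 | data) = 0.2439, P(r = 5 | data) = 0.2439, P(r = 7 | data) = 0.2561.
Averaging over the posterior, P(yellow next | data) = (0)(0.2561) + (2/5)(0.2439) + (3/5)(0.2439) + (1)(0.2561) = 0.5.

0.500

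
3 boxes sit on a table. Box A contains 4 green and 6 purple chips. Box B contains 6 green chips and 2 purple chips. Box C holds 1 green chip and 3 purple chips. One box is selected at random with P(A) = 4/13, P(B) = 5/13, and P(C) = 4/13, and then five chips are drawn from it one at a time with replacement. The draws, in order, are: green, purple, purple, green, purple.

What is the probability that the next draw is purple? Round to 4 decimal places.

Under each hypothesis, the probability of the observed sequence is: P(data | box A) = (4/10)(6/10)(6/10)(4/10)(6/10) = 0.03456; P(data | box B) = (6/8)(2/8)(2/8)(6/8)(2/8) = 0.0087891; P(data | box C) = (1/4)(3/4)(3/4)(1/4)(3/4) = 0.026367.
Weighting by the prior gives 4/13 · 0.03456 = 0.010634, 5/13 · 0.0087891 = 0.0033804, 4/13 · 0.026367 = 0.008113; with total 0.022127.
Dividing through by the total gives posterior P(box A | data) = 0.48058, P(box B | data) = 0.15277, P(box C | data) = 0.36665.
So P(purple next | data) = Σ P(purple next | H) P(H | data) = (3/5)(0.48058) + (1/4)(0.15277) + (3/4)(0.36665) = 0.60153.

0.6015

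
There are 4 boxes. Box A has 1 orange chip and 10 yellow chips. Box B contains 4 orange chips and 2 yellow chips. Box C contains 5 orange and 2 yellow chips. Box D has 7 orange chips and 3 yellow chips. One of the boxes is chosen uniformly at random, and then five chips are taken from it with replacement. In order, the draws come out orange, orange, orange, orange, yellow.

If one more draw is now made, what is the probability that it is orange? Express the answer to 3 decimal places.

0.694

For each hypothesis, P(data | H) works out to: P(data | box A) = (1/11)(1/11)(1/11)(1/11)(10/11) = 6.2092e-05; P(data | box B) = (4/6)(4/6)(4/6)(4/6)(2/6) = 0.065844; P(data | box C) = (5/7)(5/7)(5/7)(5/7)(2/7) = 0.074374; P(data | box D) = (7/10)(7/10)(7/10)(7/10)(3/10) = 0.07203.
Weighting by the prior gives 1/4 · 6.2092e-05 = 1.5523e-05, 1/4 · 0.065844 = 0.016461, 1/4 · 0.074374 = 0.018593, 1/4 · 0.07203 = 0.018007; summing to 0.053077.
The posterior is then P(box A | data) = 0.00029246, P(box B | data) = 0.31013, P(box C | data) = 0.35031, P(box D | data) = 0.33927.
Averaging over the posterior, P(orange next | data) = (1/11)(0.00029246) + (2/3)(0.31013) + (5/7)(0.35031) + (7/10)(0.33927) = 0.69449.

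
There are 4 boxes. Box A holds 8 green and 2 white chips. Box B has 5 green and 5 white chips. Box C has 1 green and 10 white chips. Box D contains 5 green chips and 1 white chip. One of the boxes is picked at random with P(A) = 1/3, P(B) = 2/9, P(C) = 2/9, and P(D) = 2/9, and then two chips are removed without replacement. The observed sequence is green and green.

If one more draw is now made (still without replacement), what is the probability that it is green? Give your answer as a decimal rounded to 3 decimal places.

The likelihood of the observed sequence under each hypothesis: P(data | box A) = (8/10)(7/9) = 28/45; P(data | box B) = (5/10)(4/9) = 2/9; P(data | box C) = (1/11)(0/10) = 0; P(data | box D) = (5/6)(4/5) = 2/3.
The prior-weighted likelihoods are 1/3 · 28/45 = 28/135, 2/9 · 2/9 = 4/81, 2/9 · 0 = 0, 2/9 · 2/3 = 4/27; these sum to 164/405.
The posterior is then P(box A | data) = 21/41, P(box B | data) = 5/41, P(box C | data) = 0, P(box D | data) = 15/41.
So P(green next | data) = Σ P(green next | H) P(H | data) = (3/4)(21/41) + (3/8)(5/41) + (3/4)(15/41) = 231/328.

0.704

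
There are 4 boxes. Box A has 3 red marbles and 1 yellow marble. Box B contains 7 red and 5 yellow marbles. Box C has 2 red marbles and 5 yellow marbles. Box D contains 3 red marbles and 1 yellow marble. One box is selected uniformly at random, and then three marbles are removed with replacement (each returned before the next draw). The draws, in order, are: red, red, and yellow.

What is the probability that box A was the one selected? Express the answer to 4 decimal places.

Under each hypothesis, the probability of the observed sequence is: P(data | box A) = (3/4)(3/4)(1/4) = 0.14062; P(data | box B) = (7/12)(7/12)(5/12) = 0.14178; P(data | box C) = (2/7)(2/7)(5/7) = 0.058309; P(data | box D) = (3/4)(3/4)(1/4) = 0.14062.
The prior-weighted likelihoods are 1/4 · 0.14062 = 0.035156, 1/4 · 0.14178 = 0.035446, 1/4 · 0.058309 = 0.014577, 1/4 · 0.14062 = 0.035156; these sum to 0.12034.
By Bayes' rule, P(box A | data) = (0.035156) / (0.12034) = 0.29215.

0.2922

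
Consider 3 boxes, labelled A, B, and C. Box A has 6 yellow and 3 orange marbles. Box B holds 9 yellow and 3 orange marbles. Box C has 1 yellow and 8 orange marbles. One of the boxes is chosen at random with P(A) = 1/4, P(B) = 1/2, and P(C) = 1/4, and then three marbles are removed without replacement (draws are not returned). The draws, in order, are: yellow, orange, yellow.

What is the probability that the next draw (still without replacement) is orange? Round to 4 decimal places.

0.2614

Compute the likelihood of the observed sequence for each case: P(data | box A) = (6/9)(3/8)(5/7) = 0.17857; P(data | box B) = (9/12)(3/11)(8/10) = 0.16364; P(data | box C) = (1/9)(8/8)(0/7) = 0.
The prior-weighted likelihoods are 1/4 · 0.17857 = 0.044643, 1/2 · 0.16364 = 0.081818, 1/4 · 0 = 0; with total 0.12646.
Normalising, the posterior is P(box A | data) = 0.35302, P(box B | data) = 0.64698, P(box C | data) = 0.
So P(orange next | data) = Σ P(orange next | H) P(H | data) = (1/3)(0.35302) + (2/9)(0.64698) = 0.26145.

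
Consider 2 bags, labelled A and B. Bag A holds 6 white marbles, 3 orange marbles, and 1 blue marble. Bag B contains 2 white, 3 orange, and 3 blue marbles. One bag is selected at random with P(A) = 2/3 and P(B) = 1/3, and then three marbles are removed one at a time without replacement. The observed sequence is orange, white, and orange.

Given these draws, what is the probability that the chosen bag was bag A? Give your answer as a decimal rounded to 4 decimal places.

0.7368

Compute the likelihood of the observed sequence for each case: P(data | bag A) = (3/10)(6/9)(2/8) = 1/20; P(data | bag B) = (3/8)(2/7)(2/6) = 1/28.
The prior-weighted likelihoods are 2/3 · 1/20 = 1/30, 1/3 · 1/28 = 1/84; with total 19/420.
Therefore the posterior P(bag A | data) = (1/30) / (19/420) = 14/19.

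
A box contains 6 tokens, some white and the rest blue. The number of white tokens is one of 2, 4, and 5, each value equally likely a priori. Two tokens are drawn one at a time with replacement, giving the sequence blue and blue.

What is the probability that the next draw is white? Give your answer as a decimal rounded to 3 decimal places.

0.421

For each hypothesis, P(data | H) works out to: P(data | r = 2) = (4/6)(4/6) = 4/9; P(data | r = 4) = (2/6)(2/6) = 1/9; P(data | r = 5) = (1/6)(1/6) = 1/36.
Weighting by the prior gives 1/3 · 4/9 = 4/27, 1/3 · 1/9 = 1/27, 1/3 · 1/36 = 1/108; with total 7/36.
The posterior is then P(r = 2 | data) = 16/21, P(r = 4 | data) = 4/21, P(r = 5 | data) = 1/21.
The predictive probability is P(white next | data) = (1/3)(16/21) + (2/3)(4/21) + (5/6)(1/21) = 53/126.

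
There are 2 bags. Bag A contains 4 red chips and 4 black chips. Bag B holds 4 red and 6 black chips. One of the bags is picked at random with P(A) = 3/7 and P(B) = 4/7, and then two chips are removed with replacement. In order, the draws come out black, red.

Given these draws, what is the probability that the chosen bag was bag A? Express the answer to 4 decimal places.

0.4386

Under each hypothesis, the probability of the observed sequence is: P(data | bag A) = (4/8)(4/8) = 1/4; P(data | bag B) = (6/10)(4/10) = 6/25.
The prior-weighted likelihoods are 3/7 · 1/4 = 3/28, 4/7 · 6/25 = 24/175; summing to 171/700.
Hence P(bag A | data) = (3/28) / (171/700) = 25/57.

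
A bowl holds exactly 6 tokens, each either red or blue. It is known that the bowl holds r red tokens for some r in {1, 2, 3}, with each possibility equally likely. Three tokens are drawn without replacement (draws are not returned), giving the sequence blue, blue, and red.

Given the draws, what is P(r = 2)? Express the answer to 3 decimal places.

The likelihood of the observed sequence under each hypothesis: P(data | r = 1) = (5/6)(4/5)(1/4) = 1/6; P(data | r = 2) = (4/6)(3/5)(2/4) = 1/5; P(data | r = 3) = (3/6)(2/5)(3/4) = 3/20.
Weighting by the prior gives 1/3 · 1/6 = 1/18, 1/3 · 1/5 = 1/15, 1/3 · 3/20 = 1/20; summing to 31/180.
Therefore the posterior P(r = 2 | data) = (1/15) / (31/180) = 12/31.

0.387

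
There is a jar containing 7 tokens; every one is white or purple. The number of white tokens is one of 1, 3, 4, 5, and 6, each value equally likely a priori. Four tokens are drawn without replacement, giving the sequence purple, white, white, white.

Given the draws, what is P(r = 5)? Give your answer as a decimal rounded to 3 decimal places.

0.357

Under each hypothesis, the probability of the observed sequence is: P(data | r = 1) = (6/7)(1/6)(0/5) = 0; P(data | r = 3) = (4/7)(3/6)(2/5)(1/4) = 1/35; P(data | r = 4) = (3/7)(4/6)(3/5)(2/4) = 3/35; P(data | r = 5) = (2/7)(5/6)(4/5)(3/4) = 1/7; P(data | r = 6) = (1/7)(6/6)(5/5)(4/4) = 1/7.
The prior-weighted likelihoods are 1/5 · 0 = 0, 1/5 · 1/35 = 1/175, 1/5 · 3/35 = 3/175, 1/5 · 1/7 = 1/35, 1/5 · 1/7 = 1/35; these sum to 2/25.
By Bayes' rule, P(r = 5 | data) = (1/35) / (2/25) = 5/14.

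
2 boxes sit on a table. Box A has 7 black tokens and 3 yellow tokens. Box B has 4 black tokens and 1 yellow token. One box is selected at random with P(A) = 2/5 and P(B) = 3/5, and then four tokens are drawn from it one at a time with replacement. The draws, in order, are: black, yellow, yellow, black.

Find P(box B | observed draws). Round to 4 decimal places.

0.4655

Compute the likelihood of the observed sequence for each case: P(data | box A) = (7/10)(3/10)(3/10)(7/10) = 0.0441; P(data | box B) = (4/5)(1/5)(1/5)(4/5) = 0.0256.
Multiplying each by its prior: 2/5 · 0.0441 = 0.01764, 3/5 · 0.0256 = 0.01536; these sum to 0.033.
Hence P(box B | data) = (0.01536) / (0.033) = 0.46545.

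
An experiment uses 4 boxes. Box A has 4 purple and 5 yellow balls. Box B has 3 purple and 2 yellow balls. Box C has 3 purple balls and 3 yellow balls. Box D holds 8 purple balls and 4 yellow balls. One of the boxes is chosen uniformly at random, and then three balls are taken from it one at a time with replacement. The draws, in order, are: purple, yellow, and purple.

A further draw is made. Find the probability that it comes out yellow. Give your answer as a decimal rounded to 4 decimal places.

0.4374

Compute the likelihood of the observed sequence for each case: P(data | box A) = (4/9)(5/9)(4/9) = 0.10974; P(data | box B) = (3/5)(2/5)(3/5) = 0.144; P(data | box C) = (3/6)(3/6)(3/6) = 0.125; P(data | box D) = (8/12)(4/12)(8/12) = 0.14815.
Multiplying each by its prior: 1/4 · 0.10974 = 0.027435, 1/4 · 0.144 = 0.036, 1/4 · 0.125 = 0.03125, 1/4 · 0.14815 = 0.037037; with total 0.13172.
The posterior is then P(box A | data) = 0.20828, P(box B | data) = 0.2733, P(box C | data) = 0.23724, P(box D | data) = 0.28118.
The predictive probability is P(yellow next | data) = (5/9)(0.20828) + (2/5)(0.2733) + (1/2)(0.23724) + (1/3)(0.28118) = 0.43738.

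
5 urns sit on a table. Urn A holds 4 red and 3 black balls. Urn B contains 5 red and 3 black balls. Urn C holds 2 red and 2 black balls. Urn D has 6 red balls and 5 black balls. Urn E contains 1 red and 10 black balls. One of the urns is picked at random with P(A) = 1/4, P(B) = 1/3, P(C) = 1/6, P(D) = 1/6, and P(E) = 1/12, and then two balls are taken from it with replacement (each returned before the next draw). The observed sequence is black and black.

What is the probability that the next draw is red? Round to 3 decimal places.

0.427

Under each hypothesis, the probability of the observed sequence is: P(data | urn A) = (3/7)(3/7) = 0.18367; P(data | urn B) = (3/8)(3/8) = 0.14062; P(data | urn C) = (2/4)(2/4) = 0.25; P(data | urn D) = (5/11)(5/11) = 0.20661; P(data | urn E) = (10/11)(10/11) = 0.82645.
Multiplying each by its prior: 1/4 · 0.18367 = 0.045918, 1/3 · 0.14062 = 0.046875, 1/6 · 0.25 = 0.041667, 1/6 · 0.20661 = 0.034435, 1/12 · 0.82645 = 0.068871; summing to 0.23777.
The posterior is then P(urn A | data) = 0.19312, P(urn B | data) = 0.19715, P(urn C | data) = 0.17524, P(urn D | data) = 0.14483, P(urn E | data) = 0.28966.
So P(red next | data) = Σ P(red next | H) P(H | data) = (4/7)(0.19312) + (5/8)(0.19715) + (1/2)(0.17524) + (6/11)(0.14483) + (1/11)(0.28966) = 0.42653.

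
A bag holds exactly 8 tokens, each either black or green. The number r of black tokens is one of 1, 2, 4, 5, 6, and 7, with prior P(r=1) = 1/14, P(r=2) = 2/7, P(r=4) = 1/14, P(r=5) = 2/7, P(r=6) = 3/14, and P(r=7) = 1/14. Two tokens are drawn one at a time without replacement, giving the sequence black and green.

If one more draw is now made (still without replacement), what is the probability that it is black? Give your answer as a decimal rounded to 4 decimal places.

Compute the likelihood of the observed sequence for each case: P(data | r = 1) = (1/8)(7/7) = 1/8; P(data | r = 2) = (2/8)(6/7) = 3/14; P(data | r = 4) = (4/8)(4/7) = 2/7; P(data | r = 5) = (5/8)(3/7) = 15/56; P(data | r = 6) = (6/8)(2/7) = 3/14; P(data | r = 7) = (7/8)(1/7) = 1/8.
The prior-weighted likelihoods are 1/14 · 1/8 = 1/112, 2/7 · 3/14 = 3/49, 1/14 · 2/7 = 1/49, 2/7 · 15/56 = 15/196, 3/14 · 3/14 = 9/196, 1/14 · 1/8 = 1/112; these sum to 87/392.
Dividing through by the total gives posterior P(r = 1 | data) = 7/174, P(r = 2 | data) = 8/29, P(r = 4 | data) = 8/87, P(r = 5 | data) = 10/29, P(r = 6 | data) = 6/29, P(r = 7 | data) = 7/174.
The predictive probability is P(black next | data) = (0)(7/174) + (1/6)(8/29) + (1/2)(8/87) + (2/3)(10/29) + (5/6)(6/29) + (1)(7/174) = 31/58.

0.5345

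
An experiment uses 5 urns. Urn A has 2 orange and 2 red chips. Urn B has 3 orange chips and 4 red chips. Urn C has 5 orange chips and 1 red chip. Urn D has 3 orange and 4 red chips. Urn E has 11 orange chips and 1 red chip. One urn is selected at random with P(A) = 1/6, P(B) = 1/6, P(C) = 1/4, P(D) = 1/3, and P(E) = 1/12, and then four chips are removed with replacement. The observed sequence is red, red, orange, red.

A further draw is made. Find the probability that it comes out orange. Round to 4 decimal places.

Compute the likelihood of the observed sequence for each case: P(data | urn A) = (2/4)(2/4)(2/4)(2/4) = 0.0625; P(data | urn B) = (4/7)(4/7)(3/7)(4/7) = 0.079967; P(data | urn C) = (1/6)(1/6)(5/6)(1/6) = 0.003858; P(data | urn D) = (4/7)(4/7)(3/7)(4/7) = 0.079967; P(data | urn E) = (1/12)(1/12)(11/12)(1/12) = 0.00053048.
Weighting by the prior gives 1/6 · 0.0625 = 0.010417, 1/6 · 0.079967 = 0.013328, 1/4 · 0.003858 = 0.00096451, 1/3 · 0.079967 = 0.026656, 1/12 · 0.00053048 = 4.4207e-05; these sum to 0.051409.
Normalising, the posterior is P(urn A | data) = 0.20262, P(urn B | data) = 0.25925, P(urn C | data) = 0.018762, P(urn D | data) = 0.5185, P(urn E | data) = 0.0008599.
Averaging over the posterior, P(orange next | data) = (1/2)(0.20262) + (3/7)(0.25925) + (5/6)(0.018762) + (3/7)(0.5185) + (11/12)(0.0008599) = 0.45106.

0.4511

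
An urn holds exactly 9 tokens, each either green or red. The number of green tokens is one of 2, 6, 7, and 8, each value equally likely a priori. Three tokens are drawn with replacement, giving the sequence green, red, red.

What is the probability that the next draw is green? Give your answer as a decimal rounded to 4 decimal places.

0.4610

The likelihood of the observed sequence under each hypothesis: P(data | r = 2) = (2/9)(7/9)(7/9) = 0.13443; P(data | r = 6) = (6/9)(3/9)(3/9) = 0.074074; P(data | r = 7) = (7/9)(2/9)(2/9) = 0.038409; P(data | r = 8) = (8/9)(1/9)(1/9) = 0.010974.
The prior-weighted likelihoods are 1/4 · 0.13443 = 0.033608, 1/4 · 0.074074 = 0.018519, 1/4 · 0.038409 = 0.0096022, 1/4 · 0.010974 = 0.0027435; summing to 0.064472.
Normalising, the posterior is P(r = 2 | data) = 0.52128, P(r = 6 | data) = 0.28723, P(r = 7 | data) = 0.14894, P(r = 8 | data) = 0.042553.
Averaging over the posterior, P(green next | data) = (2/9)(0.52128) + (2/3)(0.28723) + (7/9)(0.14894) + (8/9)(0.042553) = 0.46099.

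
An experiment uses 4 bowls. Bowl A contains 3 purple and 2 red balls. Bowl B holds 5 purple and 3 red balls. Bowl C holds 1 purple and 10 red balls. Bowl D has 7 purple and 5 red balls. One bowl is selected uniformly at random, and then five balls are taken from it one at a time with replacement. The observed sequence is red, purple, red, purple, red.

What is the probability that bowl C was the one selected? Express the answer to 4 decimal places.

0.0834

Compute the likelihood of the observed sequence for each case: P(data | bowl A) = (2/5)(3/5)(2/5)(3/5)(2/5) = 0.02304; P(data | bowl B) = (3/8)(5/8)(3/8)(5/8)(3/8) = 0.020599; P(data | bowl C) = (10/11)(1/11)(10/11)(1/11)(10/11) = 0.0062092; P(data | bowl D) = (5/12)(7/12)(5/12)(7/12)(5/12) = 0.024615.
Multiplying each by its prior: 1/4 · 0.02304 = 0.00576, 1/4 · 0.020599 = 0.0051498, 1/4 · 0.0062092 = 0.0015523, 1/4 · 0.024615 = 0.0061538; summing to 0.018616.
So P(bowl C | data) = (0.0015523) / (0.018616) = 0.083386.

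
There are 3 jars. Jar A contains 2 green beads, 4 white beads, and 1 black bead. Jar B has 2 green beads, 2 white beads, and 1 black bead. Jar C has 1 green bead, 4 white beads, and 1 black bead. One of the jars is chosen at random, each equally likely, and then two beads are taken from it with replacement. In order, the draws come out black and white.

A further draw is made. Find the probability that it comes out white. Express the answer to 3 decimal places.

0.560

Under each hypothesis, the probability of the observed sequence is: P(data | jar A) = (1/7)(4/7) = 0.081633; P(data | jar B) = (1/5)(2/5) = 0.08; P(data | jar C) = (1/6)(4/6) = 0.11111.
Weighting by the prior gives 1/3 · 0.081633 = 0.027211, 1/3 · 0.08 = 0.026667, 1/3 · 0.11111 = 0.037037; summing to 0.090915.
The posterior is then P(jar A | data) = 0.2993, P(jar B | data) = 0.29332, P(jar C | data) = 0.40738.
The predictive probability is P(white next | data) = (4/7)(0.2993) + (2/5)(0.29332) + (2/3)(0.40738) = 0.55994.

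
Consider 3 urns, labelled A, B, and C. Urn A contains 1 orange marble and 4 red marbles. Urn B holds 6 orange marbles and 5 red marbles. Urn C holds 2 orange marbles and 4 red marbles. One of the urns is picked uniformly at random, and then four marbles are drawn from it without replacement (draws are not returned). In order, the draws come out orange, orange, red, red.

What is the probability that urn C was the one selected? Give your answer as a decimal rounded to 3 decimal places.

Under each hypothesis, the probability of the observed sequence is: P(data | urn A) = (1/5)(0/4) = 0; P(data | urn B) = (6/11)(5/10)(5/9)(4/8) = 5/66; P(data | urn C) = (2/6)(1/5)(4/4)(3/3) = 1/15.
Weighting by the prior gives 1/3 · 0 = 0, 1/3 · 5/66 = 5/198, 1/3 · 1/15 = 1/45; summing to 47/990.
By Bayes' rule, P(urn C | data) = (1/45) / (47/990) = 22/47.

0.468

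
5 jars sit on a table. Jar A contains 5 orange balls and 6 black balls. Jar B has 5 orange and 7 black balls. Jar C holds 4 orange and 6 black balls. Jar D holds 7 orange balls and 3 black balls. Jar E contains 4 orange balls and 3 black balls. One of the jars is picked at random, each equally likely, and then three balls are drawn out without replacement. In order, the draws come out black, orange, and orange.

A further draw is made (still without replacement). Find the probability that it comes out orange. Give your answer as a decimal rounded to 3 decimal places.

Under each hypothesis, the probability of the observed sequence is: P(data | jar A) = (6/11)(5/10)(4/9) = 4/33; P(data | jar B) = (7/12)(5/11)(4/10) = 7/66; P(data | jar C) = (6/10)(4/9)(3/8) = 1/10; P(data | jar D) = (3/10)(7/9)(6/8) = 7/40; P(data | jar E) = (3/7)(4/6)(3/5) = 6/35.
Weighting by the prior gives 1/5 · 4/33 = 4/165, 1/5 · 7/66 = 7/330, 1/5 · 1/10 = 1/50, 1/5 · 7/40 = 7/200, 1/5 · 6/35 = 6/175; summing to 83/616.
The posterior is then P(jar A | data) = 0.17992, P(jar B | data) = 0.15743, P(jar C | data) = 0.14843, P(jar D | data) = 0.25976, P(jar E | data) = 0.25446.
So P(orange next | data) = Σ P(orange next | H) P(H | data) = (3/8)(0.17992) + (1/3)(0.15743) + (2/7)(0.14843) + (5/7)(0.25976) + (1/2)(0.25446) = 0.47513.

0.475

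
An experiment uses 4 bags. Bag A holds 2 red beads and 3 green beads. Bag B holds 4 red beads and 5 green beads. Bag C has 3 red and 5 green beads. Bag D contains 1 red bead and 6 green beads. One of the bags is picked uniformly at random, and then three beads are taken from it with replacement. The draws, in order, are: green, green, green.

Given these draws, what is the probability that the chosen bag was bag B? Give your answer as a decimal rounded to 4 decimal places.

0.1359

For each hypothesis, P(data | H) works out to: P(data | bag A) = (3/5)(3/5)(3/5) = 0.216; P(data | bag B) = (5/9)(5/9)(5/9) = 0.17147; P(data | bag C) = (5/8)(5/8)(5/8) = 0.24414; P(data | bag D) = (6/7)(6/7)(6/7) = 0.62974.
Weighting by the prior gives 1/4 · 0.216 = 0.054, 1/4 · 0.17147 = 0.042867, 1/4 · 0.24414 = 0.061035, 1/4 · 0.62974 = 0.15743; these sum to 0.31534.
Hence P(bag B | data) = (0.042867) / (0.31534) = 0.13594.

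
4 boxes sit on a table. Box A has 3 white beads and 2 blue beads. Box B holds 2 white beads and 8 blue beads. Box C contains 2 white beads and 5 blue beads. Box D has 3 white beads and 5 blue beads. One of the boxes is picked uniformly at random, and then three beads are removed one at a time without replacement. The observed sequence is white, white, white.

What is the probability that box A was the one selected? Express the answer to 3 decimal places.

For each hypothesis, P(data | H) works out to: P(data | box A) = (3/5)(2/4)(1/3) = 0.1; P(data | box B) = (2/10)(1/9)(0/8) = 0; P(data | box C) = (2/7)(1/6)(0/5) = 0; P(data | box D) = (3/8)(2/7)(1/6) = 0.017857.
Weighting by the prior gives 1/4 · 0.1 = 0.025, 1/4 · 0 = 0, 1/4 · 0 = 0, 1/4 · 0.017857 = 0.0044643; these sum to 0.029464.
Therefore the posterior P(box A | data) = (0.025) / (0.029464) = 0.84848.

0.848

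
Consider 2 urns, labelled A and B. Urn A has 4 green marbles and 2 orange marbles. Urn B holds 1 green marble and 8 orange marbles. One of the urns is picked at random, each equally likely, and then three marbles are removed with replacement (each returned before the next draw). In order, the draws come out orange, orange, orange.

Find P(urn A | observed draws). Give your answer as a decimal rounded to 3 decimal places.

0.050

For each hypothesis, P(data | H) works out to: P(data | urn A) = (2/6)(2/6)(2/6) = 0.037037; P(data | urn B) = (8/9)(8/9)(8/9) = 0.70233.
Multiplying each by its prior: 1/2 · 0.037037 = 0.018519, 1/2 · 0.70233 = 0.35117; summing to 0.36968.
So P(urn A | data) = (0.018519) / (0.36968) = 0.050093.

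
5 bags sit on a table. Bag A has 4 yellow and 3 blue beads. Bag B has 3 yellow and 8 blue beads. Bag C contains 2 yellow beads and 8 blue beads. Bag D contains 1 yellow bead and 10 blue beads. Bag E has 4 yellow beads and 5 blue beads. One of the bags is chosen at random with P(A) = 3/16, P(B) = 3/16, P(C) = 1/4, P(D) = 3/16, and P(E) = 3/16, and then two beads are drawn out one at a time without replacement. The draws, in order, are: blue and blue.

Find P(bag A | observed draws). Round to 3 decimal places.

Compute the likelihood of the observed sequence for each case: P(data | bag A) = (3/7)(2/6) = 0.14286; P(data | bag B) = (8/11)(7/10) = 0.50909; P(data | bag C) = (8/10)(7/9) = 0.62222; P(data | bag D) = (10/11)(9/10) = 0.81818; P(data | bag E) = (5/9)(4/8) = 0.27778.
The prior-weighted likelihoods are 3/16 · 0.14286 = 0.026786, 3/16 · 0.50909 = 0.095455, 1/4 · 0.62222 = 0.15556, 3/16 · 0.81818 = 0.15341, 3/16 · 0.27778 = 0.052083; these sum to 0.48329.
Therefore the posterior P(bag A | data) = (0.026786) / (0.48329) = 0.055424.

0.055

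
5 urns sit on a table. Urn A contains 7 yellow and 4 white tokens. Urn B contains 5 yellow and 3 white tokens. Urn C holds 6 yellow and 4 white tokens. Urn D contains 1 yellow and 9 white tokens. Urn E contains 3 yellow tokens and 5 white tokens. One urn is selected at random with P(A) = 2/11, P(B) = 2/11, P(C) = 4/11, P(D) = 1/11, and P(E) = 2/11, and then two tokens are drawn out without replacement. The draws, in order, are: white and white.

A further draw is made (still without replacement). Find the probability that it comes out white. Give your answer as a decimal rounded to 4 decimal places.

Compute the likelihood of the observed sequence for each case: P(data | urn A) = (4/11)(3/10) = 0.10909; P(data | urn B) = (3/8)(2/7) = 0.10714; P(data | urn C) = (4/10)(3/9) = 0.13333; P(data | urn D) = (9/10)(8/9) = 0.8; P(data | urn E) = (5/8)(4/7) = 0.35714.
The prior-weighted likelihoods are 2/11 · 0.10909 = 0.019835, 2/11 · 0.10714 = 0.019481, 4/11 · 0.13333 = 0.048485, 1/11 · 0.8 = 0.072727, 2/11 · 0.35714 = 0.064935; with total 0.22546.
The posterior is then P(urn A | data) = 0.087973, P(urn B | data) = 0.086403, P(urn C | data) = 0.21505, P(urn D | data) = 0.32257, P(urn E | data) = 0.28801.
So P(white next | data) = Σ P(white next | H) P(H | data) = (2/9)(0.087973) + (1/6)(0.086403) + (1/4)(0.21505) + (7/8)(0.32257) + (1/2)(0.28801) = 0.51396.

0.5140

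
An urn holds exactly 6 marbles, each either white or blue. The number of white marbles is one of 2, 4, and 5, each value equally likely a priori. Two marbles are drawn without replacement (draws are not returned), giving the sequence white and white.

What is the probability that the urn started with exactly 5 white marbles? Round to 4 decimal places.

For each hypothesis, P(data | H) works out to: P(data | r = 2) = (2/6)(1/5) = 1/15; P(data | r = 4) = (4/6)(3/5) = 2/5; P(data | r = 5) = (5/6)(4/5) = 2/3.
Multiplying each by its prior: 1/3 · 1/15 = 1/45, 1/3 · 2/5 = 2/15, 1/3 · 2/3 = 2/9; these sum to 17/45.
Hence P(r = 5 | data) = (2/9) / (17/45) = 10/17.

0.5882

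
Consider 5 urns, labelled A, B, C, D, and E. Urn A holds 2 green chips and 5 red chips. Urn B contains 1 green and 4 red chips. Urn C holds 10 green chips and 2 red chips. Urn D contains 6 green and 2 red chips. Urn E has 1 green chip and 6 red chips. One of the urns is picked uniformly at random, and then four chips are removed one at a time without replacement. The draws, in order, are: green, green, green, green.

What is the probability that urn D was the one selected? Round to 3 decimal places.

Under each hypothesis, the probability of the observed sequence is: P(data | urn A) = (2/7)(1/6)(0/5) = 0; P(data | urn B) = (1/5)(0/4) = 0; P(data | urn C) = (10/12)(9/11)(8/10)(7/9) = 14/33; P(data | urn D) = (6/8)(5/7)(4/6)(3/5) = 3/14; P(data | urn E) = (1/7)(0/6) = 0.
Multiplying each by its prior: 1/5 · 0 = 0, 1/5 · 0 = 0, 1/5 · 14/33 = 14/165, 1/5 · 3/14 = 3/70, 1/5 · 0 = 0; with total 59/462.
Hence P(urn D | data) = (3/70) / (59/462) = 99/295.

0.336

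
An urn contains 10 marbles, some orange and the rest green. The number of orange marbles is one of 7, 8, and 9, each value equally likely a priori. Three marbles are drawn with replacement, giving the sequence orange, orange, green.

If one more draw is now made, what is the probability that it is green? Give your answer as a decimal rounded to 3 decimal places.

0.219

Under each hypothesis, the probability of the observed sequence is: P(data | r = 7) = (7/10)(7/10)(3/10) = 147/1000; P(data | r = 8) = (8/10)(8/10)(2/10) = 16/125; P(data | r = 9) = (9/10)(9/10)(1/10) = 81/1000.
Multiplying each by its prior: 1/3 · 147/1000 = 49/1000, 1/3 · 16/125 = 16/375, 1/3 · 81/1000 = 27/1000; these sum to 89/750.
The posterior is then P(r = 7 | data) = 0.41292, P(r = 8 | data) = 0.35955, P(r = 9 | data) = 0.22753.
Averaging over the posterior, P(green next | data) = (3/10)(0.41292) + (1/5)(0.35955) + (1/10)(0.22753) = 0.21854.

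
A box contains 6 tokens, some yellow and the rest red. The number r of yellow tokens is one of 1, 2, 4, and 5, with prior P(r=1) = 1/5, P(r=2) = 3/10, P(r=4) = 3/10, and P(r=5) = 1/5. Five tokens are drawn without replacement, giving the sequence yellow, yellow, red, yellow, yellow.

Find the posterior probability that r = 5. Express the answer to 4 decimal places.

Under each hypothesis, the probability of the observed sequence is: P(data | r = 1) = (1/6)(0/5) = 0; P(data | r = 2) = (2/6)(1/5)(4/4)(0/3) = 0; P(data | r = 4) = (4/6)(3/5)(2/4)(2/3)(1/2) = 1/15; P(data | r = 5) = (5/6)(4/5)(1/4)(3/3)(2/2) = 1/6.
Weighting by the prior gives 1/5 · 0 = 0, 3/10 · 0 = 0, 3/10 · 1/15 = 1/50, 1/5 · 1/6 = 1/30; with total 4/75.
Hence P(r = 5 | data) = (1/30) / (4/75) = 5/8.

0.6250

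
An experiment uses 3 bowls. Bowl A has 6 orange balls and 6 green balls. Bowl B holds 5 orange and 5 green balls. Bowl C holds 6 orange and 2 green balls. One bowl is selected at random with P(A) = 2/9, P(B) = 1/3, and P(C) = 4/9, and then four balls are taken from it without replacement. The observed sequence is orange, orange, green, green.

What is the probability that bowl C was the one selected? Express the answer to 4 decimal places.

0.2683

The likelihood of the observed sequence under each hypothesis: P(data | bowl A) = (6/12)(5/11)(6/10)(5/9) = 5/66; P(data | bowl B) = (5/10)(4/9)(5/8)(4/7) = 5/63; P(data | bowl C) = (6/8)(5/7)(2/6)(1/5) = 1/28.
Multiplying each by its prior: 2/9 · 5/66 = 5/297, 1/3 · 5/63 = 5/189, 4/9 · 1/28 = 1/63; these sum to 41/693.
So P(bowl C | data) = (1/63) / (41/693) = 11/41.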